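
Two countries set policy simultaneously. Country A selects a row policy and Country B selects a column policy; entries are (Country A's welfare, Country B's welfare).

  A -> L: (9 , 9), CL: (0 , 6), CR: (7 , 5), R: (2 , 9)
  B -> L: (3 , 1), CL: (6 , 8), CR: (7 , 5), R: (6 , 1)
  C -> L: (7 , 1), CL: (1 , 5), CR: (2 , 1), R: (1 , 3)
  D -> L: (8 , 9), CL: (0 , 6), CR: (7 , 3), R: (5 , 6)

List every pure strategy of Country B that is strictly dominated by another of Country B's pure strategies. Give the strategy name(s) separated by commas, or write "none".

CR

L: no other strategy beats it everywhere (CL at A (9>6); CR at A (9>5); R at A (9=9)).
CL is not dominated — it holds its own against L at B (8>1); CR at A (6>5); R at B (8>1).
CR is strictly dominated by CL (A: 6>5, B: 8>5, C: 5>1, D: 6>3).
R is not dominated — it holds its own against L at A (9=9); CL at A (9>6); CR at A (9>5).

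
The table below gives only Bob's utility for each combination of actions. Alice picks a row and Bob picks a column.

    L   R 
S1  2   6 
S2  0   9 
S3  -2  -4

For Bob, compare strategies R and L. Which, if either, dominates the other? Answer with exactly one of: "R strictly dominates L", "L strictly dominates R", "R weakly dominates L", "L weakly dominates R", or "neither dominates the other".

R's payoffs vs L's, by Alice's action — S1: 6>2, S2: 9>0, S3: -4<-2.
R does better at S1, S2 but worse at S3; neither strategy dominates the other.

neither dominates the other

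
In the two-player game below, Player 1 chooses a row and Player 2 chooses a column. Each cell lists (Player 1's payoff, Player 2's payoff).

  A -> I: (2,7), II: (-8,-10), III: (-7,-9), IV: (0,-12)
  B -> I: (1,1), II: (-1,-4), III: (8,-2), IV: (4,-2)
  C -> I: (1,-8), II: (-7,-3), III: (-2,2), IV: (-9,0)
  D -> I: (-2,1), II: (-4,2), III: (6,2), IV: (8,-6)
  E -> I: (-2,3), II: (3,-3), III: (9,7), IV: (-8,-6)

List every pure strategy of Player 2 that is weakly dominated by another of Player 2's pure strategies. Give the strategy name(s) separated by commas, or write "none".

Nothing dominates I: II at A (7>-10); III at A (7>-9); IV at A (7>-12).
II is weakly dominated by III (A: -9>-10, B: -2>-4, C: 2>-3, D: 2=2, E: 7>-3).
III is not dominated — it holds its own against I at C (2>-8); II at A (-9>-10); IV at A (-9>-12).
III weakly dominates IV — A: -9>-12, B: -2=-2, C: 2>0, D: 2>-6, E: 7>-6.

II, IV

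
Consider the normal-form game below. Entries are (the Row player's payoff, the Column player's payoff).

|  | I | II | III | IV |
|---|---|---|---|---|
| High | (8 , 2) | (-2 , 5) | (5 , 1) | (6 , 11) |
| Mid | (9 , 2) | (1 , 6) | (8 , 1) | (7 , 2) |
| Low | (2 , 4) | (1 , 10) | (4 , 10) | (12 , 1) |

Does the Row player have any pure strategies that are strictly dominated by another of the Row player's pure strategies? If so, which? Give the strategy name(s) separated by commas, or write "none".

High

High is strictly dominated by Mid (I: 9>8, II: 1>-2, III: 8>5, IV: 7>6).
Nothing dominates Mid: High at I (9>8); Low at I (9>2).
Low is not dominated — it holds its own against High at II (1>-2); Mid at II (1=1).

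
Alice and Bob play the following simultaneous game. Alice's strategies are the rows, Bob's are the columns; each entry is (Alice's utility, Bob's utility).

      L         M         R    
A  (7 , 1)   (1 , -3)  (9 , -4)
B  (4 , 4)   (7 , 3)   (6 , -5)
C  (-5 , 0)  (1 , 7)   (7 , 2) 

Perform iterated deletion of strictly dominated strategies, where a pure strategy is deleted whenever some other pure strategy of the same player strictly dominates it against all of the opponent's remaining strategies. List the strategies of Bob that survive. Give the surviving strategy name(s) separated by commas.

L

Bob's strategy R is strictly dominated by M (A: -3>-4, B: 3>-5, C: 7>2) and is removed.
For Alice, B strictly dominates C on the remaining columns (L: 4>-5, M: 7>1); eliminate C.
For Bob, L strictly dominates M on the remaining rows (A: 1>-3, B: 4>3); eliminate M.
Row B is eliminated: A beats it against every remaining column (L: 7>4).
Among the remaining strategies, none is strictly dominated by another pure strategy of the same player, so the elimination stops.
Surviving strategies — Alice: {A}; Bob: {L}.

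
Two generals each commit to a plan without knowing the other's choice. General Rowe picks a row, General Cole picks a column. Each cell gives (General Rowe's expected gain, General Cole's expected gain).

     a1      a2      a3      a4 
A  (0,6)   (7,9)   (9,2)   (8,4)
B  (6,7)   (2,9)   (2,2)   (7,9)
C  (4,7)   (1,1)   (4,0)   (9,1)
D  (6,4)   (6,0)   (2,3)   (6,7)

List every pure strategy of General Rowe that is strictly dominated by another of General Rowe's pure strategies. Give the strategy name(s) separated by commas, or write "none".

A: no other strategy beats it everywhere (B at a2 (7>2); C at a2 (7>1); D at a2 (7>6)).
Nothing dominates B: A at a1 (6>0); C at a1 (6>4); D at a1 (6=6).
C: no other strategy beats it everywhere (A at a1 (4>0); B at a3 (4>2); D at a3 (4>2)).
D is not dominated — it holds its own against A at a1 (6>0); B at a1 (6=6); C at a1 (6>4).

none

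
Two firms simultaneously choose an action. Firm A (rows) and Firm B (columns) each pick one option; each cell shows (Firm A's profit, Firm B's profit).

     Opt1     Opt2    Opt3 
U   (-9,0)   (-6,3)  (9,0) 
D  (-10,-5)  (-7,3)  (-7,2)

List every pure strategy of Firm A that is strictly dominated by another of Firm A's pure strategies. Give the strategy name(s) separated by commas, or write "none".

D

Nothing dominates U: D at Opt1 (-9>-10).
U strictly dominates D — Opt1: -9>-10, Opt2: -6>-7, Opt3: 9>-7.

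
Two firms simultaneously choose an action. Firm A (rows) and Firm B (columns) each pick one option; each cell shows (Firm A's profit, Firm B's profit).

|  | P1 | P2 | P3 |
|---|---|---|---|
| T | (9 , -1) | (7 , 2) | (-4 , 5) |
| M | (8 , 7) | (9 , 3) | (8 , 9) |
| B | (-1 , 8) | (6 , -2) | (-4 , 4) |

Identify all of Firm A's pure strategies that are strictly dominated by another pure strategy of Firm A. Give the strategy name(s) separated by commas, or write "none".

T is not dominated — it holds its own against M at P1 (9>8); B at P1 (9>-1).
M: no other strategy beats it everywhere (T at P2 (9>7); B at P1 (8>-1)).
B: dominated, since M does at least as well everywhere (P1: 8>-1, P2: 9>6, P3: 8>-4).

B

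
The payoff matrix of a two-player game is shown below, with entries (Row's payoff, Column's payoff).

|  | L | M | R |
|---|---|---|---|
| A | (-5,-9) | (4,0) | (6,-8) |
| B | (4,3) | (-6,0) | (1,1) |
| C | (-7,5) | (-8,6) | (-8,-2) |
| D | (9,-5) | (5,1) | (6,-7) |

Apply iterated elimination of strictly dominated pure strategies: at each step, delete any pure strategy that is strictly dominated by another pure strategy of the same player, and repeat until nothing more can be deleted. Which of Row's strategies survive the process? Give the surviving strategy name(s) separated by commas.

Row's strategy B is strictly dominated by D (L: 9>4, M: 5>-6, R: 6>1) and is removed.
Row's strategy C is strictly dominated by A (L: -5>-7, M: 4>-8, R: 6>-8) and is removed.
Column L is eliminated: M beats it against every remaining row (A: 0>-9, D: 1>-5).
For Column, M strictly dominates R on the remaining rows (A: 0>-8, D: 1>-7); eliminate R.
For Row, D strictly dominates A on the remaining columns (M: 5>4); eliminate A.
Among the remaining strategies, none is strictly dominated by another pure strategy of the same player, so the elimination stops.
Surviving strategies — Row: {D}; Column: {M}.

D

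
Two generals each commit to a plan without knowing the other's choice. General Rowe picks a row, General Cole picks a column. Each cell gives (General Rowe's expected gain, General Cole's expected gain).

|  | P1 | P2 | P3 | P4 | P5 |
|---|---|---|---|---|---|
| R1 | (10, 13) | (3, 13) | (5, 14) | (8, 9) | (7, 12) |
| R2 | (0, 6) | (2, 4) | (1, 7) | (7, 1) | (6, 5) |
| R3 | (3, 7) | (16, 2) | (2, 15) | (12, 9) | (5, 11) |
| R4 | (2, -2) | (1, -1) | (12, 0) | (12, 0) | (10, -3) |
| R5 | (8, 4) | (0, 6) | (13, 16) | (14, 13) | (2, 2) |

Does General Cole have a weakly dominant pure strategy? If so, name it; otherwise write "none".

P3 vs P1: R1: 14>13, R2: 7>6, R3: 15>7, R4: 0>-2, R5: 16>4.
P3 vs P2: R1: 14>13, R2: 7>4, R3: 15>2, R4: 0>-1, R5: 16>6.
P3 vs P4: R1: 14>9, R2: 7>1, R3: 15>9, R4: 0=0, R5: 16>13.
P3 vs P5: R1: 14>12, R2: 7>5, R3: 15>11, R4: 0>-3, R5: 16>2.
P3 is at least as good as every other strategy against every opponent action, so it is weakly dominant.

P3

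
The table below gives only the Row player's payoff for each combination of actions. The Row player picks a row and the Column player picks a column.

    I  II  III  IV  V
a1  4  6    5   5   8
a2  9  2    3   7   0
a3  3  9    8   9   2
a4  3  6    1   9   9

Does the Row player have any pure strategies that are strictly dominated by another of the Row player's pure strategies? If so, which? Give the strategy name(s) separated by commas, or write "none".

none

Nothing dominates a1: a2 at II (6>2); a3 at I (4>3); a4 at I (4>3).
a2 is not dominated — it holds its own against a1 at I (9>4); a3 at I (9>3); a4 at I (9>3).
Nothing dominates a3: a1 at II (9>6); a2 at II (9>2); a4 at I (3=3).
Nothing dominates a4: a1 at II (6=6); a2 at II (6>2); a3 at I (3=3).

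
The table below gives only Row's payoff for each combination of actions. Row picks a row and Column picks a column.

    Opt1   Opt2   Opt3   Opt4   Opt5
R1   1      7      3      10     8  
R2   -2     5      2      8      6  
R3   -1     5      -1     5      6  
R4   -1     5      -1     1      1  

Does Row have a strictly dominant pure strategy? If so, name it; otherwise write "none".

R1

R1 vs R2: Opt1: 1>-2, Opt2: 7>5, Opt3: 3>2, Opt4: 10>8, Opt5: 8>6.
R1 vs R3: Opt1: 1>-1, Opt2: 7>5, Opt3: 3>-1, Opt4: 10>5, Opt5: 8>6.
R1 vs R4: Opt1: 1>-1, Opt2: 7>5, Opt3: 3>-1, Opt4: 10>1, Opt5: 8>1.
R1 strictly beats every other strategy against every opponent action, so it is strictly dominant.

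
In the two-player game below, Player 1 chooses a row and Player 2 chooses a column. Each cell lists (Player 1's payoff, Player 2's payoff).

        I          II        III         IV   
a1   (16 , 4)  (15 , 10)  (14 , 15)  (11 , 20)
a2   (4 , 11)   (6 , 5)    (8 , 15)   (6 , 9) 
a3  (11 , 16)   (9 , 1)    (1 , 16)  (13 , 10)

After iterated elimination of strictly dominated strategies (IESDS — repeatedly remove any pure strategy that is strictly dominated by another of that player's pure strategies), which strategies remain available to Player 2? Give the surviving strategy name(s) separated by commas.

Player 1's strategy a2 is strictly dominated by a1 (I: 16>4, II: 15>6, III: 14>8, IV: 11>6) and is removed.
Column II is eliminated: III beats it against every remaining row (a1: 15>10, a3: 16>1).
Among the remaining strategies, none is strictly dominated by another pure strategy of the same player, so the elimination stops.
Surviving strategies — Player 1: {a1, a3}; Player 2: {I, III, IV}.

I, III, IV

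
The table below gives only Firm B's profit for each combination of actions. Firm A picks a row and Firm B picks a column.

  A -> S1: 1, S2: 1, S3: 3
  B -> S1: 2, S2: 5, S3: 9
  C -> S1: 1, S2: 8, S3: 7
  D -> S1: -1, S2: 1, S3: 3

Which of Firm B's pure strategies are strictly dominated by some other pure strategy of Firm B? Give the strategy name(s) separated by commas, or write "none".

S1

S3 strictly dominates S1 — A: 3>1, B: 9>2, C: 7>1, D: 3>-1.
Nothing dominates S2: S1 at A (1=1); S3 at C (8>7).
Nothing dominates S3: S1 at A (3>1); S2 at A (3>1).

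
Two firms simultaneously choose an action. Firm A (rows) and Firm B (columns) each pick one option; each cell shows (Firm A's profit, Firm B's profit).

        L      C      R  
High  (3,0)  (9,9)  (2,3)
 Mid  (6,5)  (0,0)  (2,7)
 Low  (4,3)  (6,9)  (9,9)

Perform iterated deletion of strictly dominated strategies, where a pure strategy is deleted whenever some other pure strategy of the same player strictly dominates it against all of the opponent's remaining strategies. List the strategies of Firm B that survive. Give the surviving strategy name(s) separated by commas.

Firm B's strategy L is strictly dominated by R (High: 3>0, Mid: 7>5, Low: 9>3) and is removed.
Firm A's strategy Mid is strictly dominated by Low (C: 6>0, R: 9>2) and is removed.
Among the remaining strategies, none is strictly dominated by another pure strategy of the same player, so the elimination stops.
Surviving strategies — Firm A: {High, Low}; Firm B: {C, R}.

C, R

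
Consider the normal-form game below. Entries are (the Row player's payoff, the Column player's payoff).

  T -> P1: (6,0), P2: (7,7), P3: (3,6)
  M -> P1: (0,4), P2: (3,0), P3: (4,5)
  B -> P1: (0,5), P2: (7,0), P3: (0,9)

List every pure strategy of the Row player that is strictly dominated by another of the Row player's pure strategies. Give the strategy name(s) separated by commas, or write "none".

none

T is not dominated — it holds its own against M at P1 (6>0); B at P1 (6>0).
M: no other strategy beats it everywhere (T at P3 (4>3); B at P1 (0=0)).
B is not dominated — it holds its own against T at P2 (7=7); M at P1 (0=0).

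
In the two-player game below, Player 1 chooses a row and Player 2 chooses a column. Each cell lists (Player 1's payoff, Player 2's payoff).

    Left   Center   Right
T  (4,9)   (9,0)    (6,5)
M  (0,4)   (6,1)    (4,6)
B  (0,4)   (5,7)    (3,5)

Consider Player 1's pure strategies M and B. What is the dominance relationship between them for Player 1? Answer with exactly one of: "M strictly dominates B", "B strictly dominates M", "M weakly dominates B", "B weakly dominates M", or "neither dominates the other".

Compare M to B across every action of Player 2: Left: 0=0, Center: 6>5, Right: 4>3.
M is at least as good everywhere and strictly better somewhere (tied only at Left), so M weakly but not strictly dominates B.

M weakly dominates B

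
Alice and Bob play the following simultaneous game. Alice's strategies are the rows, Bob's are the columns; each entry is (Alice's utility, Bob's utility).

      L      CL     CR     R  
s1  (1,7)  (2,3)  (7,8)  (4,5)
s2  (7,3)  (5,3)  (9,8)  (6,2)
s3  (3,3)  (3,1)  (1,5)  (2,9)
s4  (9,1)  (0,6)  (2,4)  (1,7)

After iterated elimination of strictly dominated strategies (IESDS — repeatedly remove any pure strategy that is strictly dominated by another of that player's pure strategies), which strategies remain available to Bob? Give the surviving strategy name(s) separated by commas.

For Alice, s2 strictly dominates s1 on the remaining columns (L: 7>1, CL: 5>2, CR: 9>7, R: 6>4); eliminate s1.
For Alice, s2 strictly dominates s3 on the remaining columns (L: 7>3, CL: 5>3, CR: 9>1, R: 6>2); eliminate s3.
Bob's strategy L is strictly dominated by CR (s2: 8>3, s4: 4>1) and is removed.
For Alice, s2 strictly dominates s4 on the remaining columns (CL: 5>0, CR: 9>2, R: 6>1); eliminate s4.
For Bob, CR strictly dominates CL on the remaining rows (s2: 8>3); eliminate CL.
For Bob, CR strictly dominates R on the remaining rows (s2: 8>2); eliminate R.
Among the remaining strategies, none is strictly dominated by another pure strategy of the same player, so the elimination stops.
Surviving strategies — Alice: {s2}; Bob: {CR}.

CR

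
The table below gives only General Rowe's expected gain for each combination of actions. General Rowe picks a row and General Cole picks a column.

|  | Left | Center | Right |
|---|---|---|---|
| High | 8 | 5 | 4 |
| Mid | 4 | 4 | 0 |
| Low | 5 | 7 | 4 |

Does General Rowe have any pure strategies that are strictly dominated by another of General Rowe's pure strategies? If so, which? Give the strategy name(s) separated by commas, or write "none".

Nothing dominates High: Mid at Left (8>4); Low at Left (8>5).
Mid is strictly dominated by High (Left: 8>4, Center: 5>4, Right: 4>0).
Low is not dominated — it holds its own against High at Center (7>5); Mid at Left (5>4).

Mid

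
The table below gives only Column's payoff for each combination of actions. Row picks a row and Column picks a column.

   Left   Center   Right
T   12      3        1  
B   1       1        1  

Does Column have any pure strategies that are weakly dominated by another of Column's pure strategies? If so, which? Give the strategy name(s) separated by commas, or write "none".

Left is not dominated — it holds its own against Center at T (12>3); Right at T (12>1).
Left weakly dominates Center — T: 12>3, B: 1=1.
Right is weakly dominated by Left (T: 12>1, B: 1=1).

Center, Right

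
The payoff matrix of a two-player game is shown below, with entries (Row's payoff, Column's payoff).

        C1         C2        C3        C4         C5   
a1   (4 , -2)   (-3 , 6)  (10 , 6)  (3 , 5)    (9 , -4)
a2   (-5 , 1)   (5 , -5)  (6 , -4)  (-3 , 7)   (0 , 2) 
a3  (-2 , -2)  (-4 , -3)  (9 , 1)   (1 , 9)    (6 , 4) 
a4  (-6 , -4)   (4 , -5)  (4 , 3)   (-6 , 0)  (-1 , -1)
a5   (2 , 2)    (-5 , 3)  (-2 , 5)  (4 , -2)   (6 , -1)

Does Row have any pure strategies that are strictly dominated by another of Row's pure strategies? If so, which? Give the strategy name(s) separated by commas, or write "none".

a1 is not dominated — it holds its own against a2 at C1 (4>-5); a3 at C1 (4>-2); a4 at C1 (4>-6); a5 at C1 (4>2).
a2: no other strategy beats it everywhere (a1 at C2 (5>-3); a3 at C2 (5>-4); a4 at C1 (-5>-6); a5 at C2 (5>-5)).
a3 is strictly dominated by a1 (C1: 4>-2, C2: -3>-4, C3: 10>9, C4: 3>1, C5: 9>6).
a2 strictly dominates a4 — C1: -5>-6, C2: 5>4, C3: 6>4, C4: -3>-6, C5: 0>-1.
Nothing dominates a5: a1 at C4 (4>3); a2 at C1 (2>-5); a3 at C1 (2>-2); a4 at C1 (2>-6).

a3, a4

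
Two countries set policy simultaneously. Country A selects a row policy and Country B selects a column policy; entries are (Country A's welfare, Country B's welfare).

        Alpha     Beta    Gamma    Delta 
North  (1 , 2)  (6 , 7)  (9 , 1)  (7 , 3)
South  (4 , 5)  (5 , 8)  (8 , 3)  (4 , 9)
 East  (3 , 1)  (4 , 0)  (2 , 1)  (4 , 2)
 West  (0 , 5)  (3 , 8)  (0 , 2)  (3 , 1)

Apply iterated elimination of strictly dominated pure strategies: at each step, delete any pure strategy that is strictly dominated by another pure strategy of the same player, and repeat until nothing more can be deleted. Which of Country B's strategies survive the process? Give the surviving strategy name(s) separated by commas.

For Country A, North strictly dominates West on the remaining columns (Alpha: 1>0, Beta: 6>3, Gamma: 9>0, Delta: 7>3); eliminate West.
Column Alpha is eliminated: Delta beats it against every remaining row (North: 3>2, South: 9>5, East: 2>1).
For Country A, North strictly dominates South on the remaining columns (Beta: 6>5, Gamma: 9>8, Delta: 7>4); eliminate South.
For Country A, North strictly dominates East on the remaining columns (Beta: 6>4, Gamma: 9>2, Delta: 7>4); eliminate East.
For Country B, Beta strictly dominates Gamma on the remaining rows (North: 7>1); eliminate Gamma.
Column Delta is eliminated: Beta beats it against every remaining row (North: 7>3).
Among the remaining strategies, none is strictly dominated by another pure strategy of the same player, so the elimination stops.
Surviving strategies — Country A: {North}; Country B: {Beta}.

Beta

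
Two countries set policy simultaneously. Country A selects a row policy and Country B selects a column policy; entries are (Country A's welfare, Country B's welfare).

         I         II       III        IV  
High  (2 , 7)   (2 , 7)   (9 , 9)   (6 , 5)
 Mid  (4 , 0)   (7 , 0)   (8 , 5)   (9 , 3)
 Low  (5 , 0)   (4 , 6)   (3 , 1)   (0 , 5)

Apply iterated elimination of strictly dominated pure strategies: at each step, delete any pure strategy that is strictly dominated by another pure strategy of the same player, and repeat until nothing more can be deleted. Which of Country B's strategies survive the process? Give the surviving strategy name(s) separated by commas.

III

For Country B, III strictly dominates I on the remaining rows (High: 9>7, Mid: 5>0, Low: 1>0); eliminate I.
Row Low is eliminated: Mid beats it against every remaining column (II: 7>4, III: 8>3, IV: 9>0).
Column II is eliminated: III beats it against every remaining row (High: 9>7, Mid: 5>0).
Column IV is eliminated: III beats it against every remaining row (High: 9>5, Mid: 5>3).
Row Mid is eliminated: High beats it against every remaining column (III: 9>8).
Among the remaining strategies, none is strictly dominated by another pure strategy of the same player, so the elimination stops.
Surviving strategies — Country A: {High}; Country B: {III}.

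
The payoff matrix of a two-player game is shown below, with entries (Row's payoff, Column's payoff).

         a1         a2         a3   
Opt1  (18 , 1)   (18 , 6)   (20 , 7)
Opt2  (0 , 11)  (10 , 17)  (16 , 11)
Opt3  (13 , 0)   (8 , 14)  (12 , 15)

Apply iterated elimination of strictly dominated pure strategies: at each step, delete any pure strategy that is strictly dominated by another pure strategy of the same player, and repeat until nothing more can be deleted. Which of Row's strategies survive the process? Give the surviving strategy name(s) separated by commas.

Row Opt2 is eliminated: Opt1 beats it against every remaining column (a1: 18>0, a2: 18>10, a3: 20>16).
Row's strategy Opt3 is strictly dominated by Opt1 (a1: 18>13, a2: 18>8, a3: 20>12) and is removed.
Column a1 is eliminated: a2 beats it against every remaining row (Opt1: 6>1).
For Column, a3 strictly dominates a2 on the remaining rows (Opt1: 7>6); eliminate a2.
Among the remaining strategies, none is strictly dominated by another pure strategy of the same player, so the elimination stops.
Surviving strategies — Row: {Opt1}; Column: {a3}.

Opt1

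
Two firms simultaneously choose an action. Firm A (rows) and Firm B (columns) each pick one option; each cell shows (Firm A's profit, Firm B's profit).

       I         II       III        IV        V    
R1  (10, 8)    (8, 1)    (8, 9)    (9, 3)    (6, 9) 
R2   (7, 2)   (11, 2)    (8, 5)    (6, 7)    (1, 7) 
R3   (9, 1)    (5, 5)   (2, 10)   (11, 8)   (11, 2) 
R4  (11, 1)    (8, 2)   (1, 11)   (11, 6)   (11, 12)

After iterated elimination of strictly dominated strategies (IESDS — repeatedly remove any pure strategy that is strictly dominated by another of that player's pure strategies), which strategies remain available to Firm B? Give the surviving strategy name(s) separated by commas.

III, IV, V

Firm B's strategy I is strictly dominated by III (R1: 9>8, R2: 5>2, R3: 10>1, R4: 11>1) and is removed.
Firm B's strategy II is strictly dominated by III (R1: 9>1, R2: 5>2, R3: 10>5, R4: 11>2) and is removed.
Among the remaining strategies, none is strictly dominated by another pure strategy of the same player, so the elimination stops.
Surviving strategies — Firm A: {R1, R2, R3, R4}; Firm B: {III, IV, V}.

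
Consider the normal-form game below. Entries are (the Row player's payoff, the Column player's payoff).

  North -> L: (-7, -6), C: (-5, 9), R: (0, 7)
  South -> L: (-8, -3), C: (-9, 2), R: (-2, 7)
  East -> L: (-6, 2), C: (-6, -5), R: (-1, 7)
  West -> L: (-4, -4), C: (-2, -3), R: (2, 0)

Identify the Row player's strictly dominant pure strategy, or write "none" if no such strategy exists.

West vs North: L: -4>-7, C: -2>-5, R: 2>0.
West vs South: L: -4>-8, C: -2>-9, R: 2>-2.
West vs East: L: -4>-6, C: -2>-6, R: 2>-1.
West strictly beats every other strategy against every opponent action, so it is strictly dominant.

West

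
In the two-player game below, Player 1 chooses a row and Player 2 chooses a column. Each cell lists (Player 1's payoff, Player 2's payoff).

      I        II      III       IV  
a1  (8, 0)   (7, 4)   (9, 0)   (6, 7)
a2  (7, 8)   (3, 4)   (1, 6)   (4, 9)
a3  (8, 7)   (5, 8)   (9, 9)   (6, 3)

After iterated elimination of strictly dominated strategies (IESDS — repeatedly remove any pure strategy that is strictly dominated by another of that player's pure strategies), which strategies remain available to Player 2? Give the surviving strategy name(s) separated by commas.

For Player 1, a1 strictly dominates a2 on the remaining columns (I: 8>7, II: 7>3, III: 9>1, IV: 6>4); eliminate a2.
Column I is eliminated: II beats it against every remaining row (a1: 4>0, a3: 8>7).
Among the remaining strategies, none is strictly dominated by another pure strategy of the same player, so the elimination stops.
Surviving strategies — Player 1: {a1, a3}; Player 2: {II, III, IV}.

II, III, IV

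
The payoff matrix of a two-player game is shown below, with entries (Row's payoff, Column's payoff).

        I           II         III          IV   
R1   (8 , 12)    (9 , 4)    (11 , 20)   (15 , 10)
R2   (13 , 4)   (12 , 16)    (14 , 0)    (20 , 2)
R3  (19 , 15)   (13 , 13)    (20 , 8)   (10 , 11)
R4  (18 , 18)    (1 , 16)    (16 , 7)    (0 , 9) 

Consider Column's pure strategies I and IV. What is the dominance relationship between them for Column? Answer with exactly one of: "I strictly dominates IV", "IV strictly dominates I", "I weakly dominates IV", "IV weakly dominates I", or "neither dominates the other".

Compare I to IV across each choice by Row: R1: 12>10, R2: 4>2, R3: 15>11, R4: 18>9.
Every comparison favours I, so I strictly dominates IV.

I strictly dominates IV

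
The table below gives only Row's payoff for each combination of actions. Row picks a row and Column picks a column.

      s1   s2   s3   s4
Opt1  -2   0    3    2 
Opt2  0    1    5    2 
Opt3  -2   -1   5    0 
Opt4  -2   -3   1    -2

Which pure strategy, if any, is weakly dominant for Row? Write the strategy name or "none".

Opt2 vs Opt1: s1: 0>-2, s2: 1>0, s3: 5>3, s4: 2=2.
Opt2 vs Opt3: s1: 0>-2, s2: 1>-1, s3: 5=5, s4: 2>0.
Opt2 vs Opt4: s1: 0>-2, s2: 1>-3, s3: 5>1, s4: 2>-2.
Opt2 is at least as good as every other strategy against every opponent action, so it is weakly dominant.

Opt2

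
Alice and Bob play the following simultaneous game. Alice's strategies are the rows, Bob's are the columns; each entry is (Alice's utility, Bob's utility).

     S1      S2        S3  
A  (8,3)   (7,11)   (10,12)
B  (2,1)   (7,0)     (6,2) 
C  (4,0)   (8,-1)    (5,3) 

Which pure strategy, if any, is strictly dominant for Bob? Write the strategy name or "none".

S3 vs S1: A: 12>3, B: 2>1, C: 3>0.
S3 vs S2: A: 12>11, B: 2>0, C: 3>-1.
S3 strictly beats every other strategy against every opponent action, so it is strictly dominant.

S3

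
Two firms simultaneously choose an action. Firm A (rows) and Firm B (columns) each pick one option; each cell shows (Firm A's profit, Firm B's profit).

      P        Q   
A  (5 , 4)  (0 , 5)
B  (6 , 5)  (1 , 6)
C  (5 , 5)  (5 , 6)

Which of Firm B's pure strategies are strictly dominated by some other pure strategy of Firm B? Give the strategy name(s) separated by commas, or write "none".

P

P is strictly dominated by Q (A: 5>4, B: 6>5, C: 6>5).
Q is not dominated — it holds its own against P at A (5>4).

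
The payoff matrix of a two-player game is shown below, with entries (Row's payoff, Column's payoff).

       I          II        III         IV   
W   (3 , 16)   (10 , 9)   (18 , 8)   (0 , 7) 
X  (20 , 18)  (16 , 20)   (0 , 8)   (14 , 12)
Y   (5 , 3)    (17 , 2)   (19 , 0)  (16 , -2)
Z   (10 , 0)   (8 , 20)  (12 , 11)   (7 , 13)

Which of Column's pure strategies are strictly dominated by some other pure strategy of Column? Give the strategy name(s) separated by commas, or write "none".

Nothing dominates I: II at W (16>9); III at W (16>8); IV at W (16>7).
II: no other strategy beats it everywhere (I at X (20>18); III at W (9>8); IV at W (9>7)).
III: dominated, since II does at least as well everywhere (W: 9>8, X: 20>8, Y: 2>0, Z: 20>11).
IV: dominated, since II does at least as well everywhere (W: 9>7, X: 20>12, Y: 2>-2, Z: 20>13).

III, IV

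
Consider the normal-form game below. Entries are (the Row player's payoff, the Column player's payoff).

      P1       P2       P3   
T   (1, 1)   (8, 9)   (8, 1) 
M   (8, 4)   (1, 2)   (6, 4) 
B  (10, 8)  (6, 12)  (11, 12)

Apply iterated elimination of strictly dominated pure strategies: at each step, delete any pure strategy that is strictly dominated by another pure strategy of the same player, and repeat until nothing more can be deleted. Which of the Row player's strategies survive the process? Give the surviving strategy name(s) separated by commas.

T, B

For the Row player, B strictly dominates M on the remaining columns (P1: 10>8, P2: 6>1, P3: 11>6); eliminate M.
For the Column player, P2 strictly dominates P1 on the remaining rows (T: 9>1, B: 12>8); eliminate P1.
Among the remaining strategies, none is strictly dominated by another pure strategy of the same player, so the elimination stops.
Surviving strategies — the Row player: {T, B}; the Column player: {P2, P3}.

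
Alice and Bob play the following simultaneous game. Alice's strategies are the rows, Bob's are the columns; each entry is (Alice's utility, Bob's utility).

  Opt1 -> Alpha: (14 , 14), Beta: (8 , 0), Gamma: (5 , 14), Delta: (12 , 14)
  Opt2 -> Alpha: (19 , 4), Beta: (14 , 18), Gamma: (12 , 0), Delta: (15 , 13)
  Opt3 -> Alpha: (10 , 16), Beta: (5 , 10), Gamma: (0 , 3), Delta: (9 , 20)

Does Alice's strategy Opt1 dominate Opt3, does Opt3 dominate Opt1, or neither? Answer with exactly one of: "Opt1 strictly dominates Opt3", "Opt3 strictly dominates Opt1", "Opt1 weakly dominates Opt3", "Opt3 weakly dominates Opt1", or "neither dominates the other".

Opt1's payoffs vs Opt3's, by Bob's action — Alpha: 14>10, Beta: 8>5, Gamma: 5>0, Delta: 12>9.
Opt1 gives a strictly higher payoff against each choice by Bob, so Opt1 strictly dominates Opt3.

Opt1 strictly dominates Opt3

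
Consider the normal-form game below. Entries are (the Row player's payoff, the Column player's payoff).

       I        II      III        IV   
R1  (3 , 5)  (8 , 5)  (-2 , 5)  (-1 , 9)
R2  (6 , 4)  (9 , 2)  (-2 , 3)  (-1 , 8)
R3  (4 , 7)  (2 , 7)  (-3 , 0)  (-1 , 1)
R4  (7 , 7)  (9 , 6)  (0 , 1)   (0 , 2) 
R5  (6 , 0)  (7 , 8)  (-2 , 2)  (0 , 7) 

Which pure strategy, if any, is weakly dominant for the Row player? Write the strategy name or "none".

R4 vs R1: I: 7>3, II: 9>8, III: 0>-2, IV: 0>-1.
R4 vs R2: I: 7>6, II: 9=9, III: 0>-2, IV: 0>-1.
R4 vs R3: I: 7>4, II: 9>2, III: 0>-3, IV: 0>-1.
R4 vs R5: I: 7>6, II: 9>7, III: 0>-2, IV: 0=0.
R4 is at least as good as every other strategy against every opponent action, so it is weakly dominant.

R4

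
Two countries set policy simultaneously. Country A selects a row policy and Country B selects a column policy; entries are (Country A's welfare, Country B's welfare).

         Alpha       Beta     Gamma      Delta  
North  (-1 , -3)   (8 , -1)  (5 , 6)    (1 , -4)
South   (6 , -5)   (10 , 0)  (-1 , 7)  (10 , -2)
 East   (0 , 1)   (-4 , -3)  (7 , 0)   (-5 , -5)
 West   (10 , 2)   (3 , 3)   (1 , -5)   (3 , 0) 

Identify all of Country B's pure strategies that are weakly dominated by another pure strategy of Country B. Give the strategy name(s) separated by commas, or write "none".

Delta

Alpha is not dominated — it holds its own against Beta at East (1>-3); Gamma at East (1>0); Delta at North (-3>-4).
Beta: no other strategy beats it everywhere (Alpha at North (-1>-3); Gamma at West (3>-5); Delta at North (-1>-4)).
Nothing dominates Gamma: Alpha at North (6>-3); Beta at North (6>-1); Delta at North (6>-4).
Beta weakly dominates Delta — North: -1>-4, South: 0>-2, East: -3>-5, West: 3>0.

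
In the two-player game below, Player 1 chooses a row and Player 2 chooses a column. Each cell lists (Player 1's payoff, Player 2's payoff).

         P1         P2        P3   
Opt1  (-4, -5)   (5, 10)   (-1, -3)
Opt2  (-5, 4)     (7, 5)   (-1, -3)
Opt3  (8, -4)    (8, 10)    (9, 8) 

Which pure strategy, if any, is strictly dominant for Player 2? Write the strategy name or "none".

P2 vs P1: Opt1: 10>-5, Opt2: 5>4, Opt3: 10>-4.
P2 vs P3: Opt1: 10>-3, Opt2: 5>-3, Opt3: 10>8.
P2 strictly beats every other strategy against every opponent action, so it is strictly dominant.

P2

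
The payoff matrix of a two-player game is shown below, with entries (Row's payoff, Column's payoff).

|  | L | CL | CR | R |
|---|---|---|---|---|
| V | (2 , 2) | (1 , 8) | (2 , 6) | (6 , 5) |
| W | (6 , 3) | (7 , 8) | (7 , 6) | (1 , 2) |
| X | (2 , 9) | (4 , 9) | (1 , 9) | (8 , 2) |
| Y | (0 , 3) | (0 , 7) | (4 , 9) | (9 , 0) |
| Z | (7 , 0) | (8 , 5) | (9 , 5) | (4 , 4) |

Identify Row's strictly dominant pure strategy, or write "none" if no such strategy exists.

V fails to dominate W at L (2<6).
W fails to dominate V at R (1<6).
X fails to dominate V at L (2=2).
Y fails to dominate V at L (0<2).
Z fails to dominate V at R (4<6).
No single strategy dominates all the others.

none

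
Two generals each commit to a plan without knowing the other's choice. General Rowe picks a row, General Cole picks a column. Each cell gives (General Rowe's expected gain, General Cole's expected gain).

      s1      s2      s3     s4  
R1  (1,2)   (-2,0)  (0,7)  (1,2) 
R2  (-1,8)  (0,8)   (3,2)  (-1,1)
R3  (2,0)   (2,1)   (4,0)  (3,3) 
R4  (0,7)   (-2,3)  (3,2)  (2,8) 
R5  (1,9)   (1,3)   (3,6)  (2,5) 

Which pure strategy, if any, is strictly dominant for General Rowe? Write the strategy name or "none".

R3

R3 vs R1: s1: 2>1, s2: 2>-2, s3: 4>0, s4: 3>1.
R3 vs R2: s1: 2>-1, s2: 2>0, s3: 4>3, s4: 3>-1.
R3 vs R4: s1: 2>0, s2: 2>-2, s3: 4>3, s4: 3>2.
R3 vs R5: s1: 2>1, s2: 2>1, s3: 4>3, s4: 3>2.
R3 strictly beats every other strategy against every opponent action, so it is strictly dominant.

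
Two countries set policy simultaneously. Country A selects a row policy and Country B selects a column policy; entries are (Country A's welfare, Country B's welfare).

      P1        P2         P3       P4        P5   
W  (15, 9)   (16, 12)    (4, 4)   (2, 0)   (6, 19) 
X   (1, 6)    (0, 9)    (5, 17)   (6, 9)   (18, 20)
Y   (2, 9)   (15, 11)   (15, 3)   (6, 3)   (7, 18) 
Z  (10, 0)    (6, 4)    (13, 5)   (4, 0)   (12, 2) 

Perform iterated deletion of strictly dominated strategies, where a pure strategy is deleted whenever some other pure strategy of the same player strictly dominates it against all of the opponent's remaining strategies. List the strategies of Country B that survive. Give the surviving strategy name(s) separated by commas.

For Country B, P2 strictly dominates P1 on the remaining rows (W: 12>9, X: 9>6, Y: 11>9, Z: 4>0); eliminate P1.
For Country B, P5 strictly dominates P4 on the remaining rows (W: 19>0, X: 20>9, Y: 18>3, Z: 2>0); eliminate P4.
Among the remaining strategies, none is strictly dominated by another pure strategy of the same player, so the elimination stops.
Surviving strategies — Country A: {W, X, Y, Z}; Country B: {P2, P3, P5}.

P2, P3, P5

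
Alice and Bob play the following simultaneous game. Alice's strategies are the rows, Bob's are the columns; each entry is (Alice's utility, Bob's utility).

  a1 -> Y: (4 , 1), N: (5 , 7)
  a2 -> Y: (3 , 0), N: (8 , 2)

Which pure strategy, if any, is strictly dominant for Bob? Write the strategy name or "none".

N vs Y: a1: 7>1, a2: 2>0.
N strictly beats every other strategy against every opponent action, so it is strictly dominant.

N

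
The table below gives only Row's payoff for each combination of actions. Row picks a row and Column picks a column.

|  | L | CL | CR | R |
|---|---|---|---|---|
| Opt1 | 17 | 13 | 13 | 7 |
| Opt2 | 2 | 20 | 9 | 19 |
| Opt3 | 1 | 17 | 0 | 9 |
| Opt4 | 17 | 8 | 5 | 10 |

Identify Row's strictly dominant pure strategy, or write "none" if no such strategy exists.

Opt1 fails to dominate Opt2 at CL (13<20).
Opt2 fails to dominate Opt1 at L (2<17).
Opt3 fails to dominate Opt1 at L (1<17).
Opt4 fails to dominate Opt1 at L (17=17).
No single strategy dominates all the others.

none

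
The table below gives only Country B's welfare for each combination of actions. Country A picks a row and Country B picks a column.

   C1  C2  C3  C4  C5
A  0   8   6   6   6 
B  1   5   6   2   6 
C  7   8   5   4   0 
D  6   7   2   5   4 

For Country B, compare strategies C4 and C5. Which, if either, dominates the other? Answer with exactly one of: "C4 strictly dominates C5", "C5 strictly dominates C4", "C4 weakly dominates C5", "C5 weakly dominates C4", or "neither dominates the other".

neither dominates the other

Compare C4 to C5 across each opponent action: A: 6=6, B: 2<6, C: 4>0, D: 5>4.
C4 does better at C, D but worse at B; neither strategy dominates the other.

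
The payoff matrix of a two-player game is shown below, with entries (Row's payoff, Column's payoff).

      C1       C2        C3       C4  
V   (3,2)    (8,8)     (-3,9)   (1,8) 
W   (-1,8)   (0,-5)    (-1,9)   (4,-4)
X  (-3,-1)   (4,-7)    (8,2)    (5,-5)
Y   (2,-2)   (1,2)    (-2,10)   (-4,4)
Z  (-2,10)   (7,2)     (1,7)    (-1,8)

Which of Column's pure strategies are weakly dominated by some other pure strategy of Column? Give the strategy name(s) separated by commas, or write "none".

C2

Nothing dominates C1: C2 at W (8>-5); C3 at Z (10>7); C4 at W (8>-4).
C2: dominated, since C3 does at least as well everywhere (V: 9>8, W: 9>-5, X: 2>-7, Y: 10>2, Z: 7>2).
C3 is not dominated — it holds its own against C1 at V (9>2); C2 at V (9>8); C4 at V (9>8).
Nothing dominates C4: C1 at V (8>2); C2 at W (-4>-5); C3 at Z (8>7).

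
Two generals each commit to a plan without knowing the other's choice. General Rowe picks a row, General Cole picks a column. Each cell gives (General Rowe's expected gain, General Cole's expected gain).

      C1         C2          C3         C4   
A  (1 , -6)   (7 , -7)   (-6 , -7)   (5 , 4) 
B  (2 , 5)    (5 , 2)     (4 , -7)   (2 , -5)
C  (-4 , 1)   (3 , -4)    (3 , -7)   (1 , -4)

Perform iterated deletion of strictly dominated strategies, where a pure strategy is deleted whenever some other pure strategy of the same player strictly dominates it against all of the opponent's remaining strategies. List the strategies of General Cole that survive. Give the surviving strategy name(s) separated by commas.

C1, C4

General Rowe's strategy C is strictly dominated by B (C1: 2>-4, C2: 5>3, C3: 4>3, C4: 2>1) and is removed.
Column C2 is eliminated: C1 beats it against every remaining row (A: -6>-7, B: 5>2).
General Cole's strategy C3 is strictly dominated by C1 (A: -6>-7, B: 5>-7) and is removed.
Among the remaining strategies, none is strictly dominated by another pure strategy of the same player, so the elimination stops.
Surviving strategies — General Rowe: {A, B}; General Cole: {C1, C4}.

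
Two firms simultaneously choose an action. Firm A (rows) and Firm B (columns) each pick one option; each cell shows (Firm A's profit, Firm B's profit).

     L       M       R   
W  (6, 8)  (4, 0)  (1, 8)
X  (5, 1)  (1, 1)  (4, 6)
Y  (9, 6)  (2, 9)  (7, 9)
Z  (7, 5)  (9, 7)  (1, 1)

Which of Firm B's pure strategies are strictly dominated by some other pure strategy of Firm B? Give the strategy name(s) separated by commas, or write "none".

Nothing dominates L: M at W (8>0); R at W (8=8).
M: no other strategy beats it everywhere (L at X (1=1); R at Y (9=9)).
R is not dominated — it holds its own against L at W (8=8); M at W (8>0).

none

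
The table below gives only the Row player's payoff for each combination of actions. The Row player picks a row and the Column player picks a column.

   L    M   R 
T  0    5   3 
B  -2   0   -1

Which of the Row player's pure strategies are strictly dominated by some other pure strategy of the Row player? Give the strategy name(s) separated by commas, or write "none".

T: no other strategy beats it everywhere (B at L (0>-2)).
T strictly dominates B — L: 0>-2, M: 5>0, R: 3>-1.

B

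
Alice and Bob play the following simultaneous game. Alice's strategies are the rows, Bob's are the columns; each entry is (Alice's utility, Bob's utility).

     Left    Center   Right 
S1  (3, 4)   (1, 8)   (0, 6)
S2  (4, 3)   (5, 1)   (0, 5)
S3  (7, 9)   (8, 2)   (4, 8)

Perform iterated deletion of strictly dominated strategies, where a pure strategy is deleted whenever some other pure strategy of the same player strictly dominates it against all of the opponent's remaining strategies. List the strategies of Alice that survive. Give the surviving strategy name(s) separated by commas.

S3

Row S1 is eliminated: S3 beats it against every remaining column (Left: 7>3, Center: 8>1, Right: 4>0).
For Alice, S3 strictly dominates S2 on the remaining columns (Left: 7>4, Center: 8>5, Right: 4>0); eliminate S2.
Column Center is eliminated: Left beats it against every remaining row (S3: 9>2).
For Bob, Left strictly dominates Right on the remaining rows (S3: 9>8); eliminate Right.
Among the remaining strategies, none is strictly dominated by another pure strategy of the same player, so the elimination stops.
Surviving strategies — Alice: {S3}; Bob: {Left}.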